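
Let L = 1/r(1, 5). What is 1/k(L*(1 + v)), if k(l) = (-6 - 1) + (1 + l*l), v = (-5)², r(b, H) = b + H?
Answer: 9/115 ≈ 0.078261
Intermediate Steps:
r(b, H) = H + b
v = 25
L = ⅙ (L = 1/(5 + 1) = 1/6 = ⅙ ≈ 0.16667)
k(l) = -6 + l² (k(l) = -7 + (1 + l²) = -6 + l²)
1/k(L*(1 + v)) = 1/(-6 + ((1 + 25)/6)²) = 1/(-6 + ((⅙)*26)²) = 1/(-6 + (13/3)²) = 1/(-6 + 169/9) = 1/(115/9) = 9/115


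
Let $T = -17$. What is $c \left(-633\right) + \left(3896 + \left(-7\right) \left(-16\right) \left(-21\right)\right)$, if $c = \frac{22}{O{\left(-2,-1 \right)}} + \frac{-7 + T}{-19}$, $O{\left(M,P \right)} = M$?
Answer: $\frac{146441}{19} \approx 7707.4$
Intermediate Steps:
$c = - \frac{185}{19}$ ($c = \frac{22}{-2} + \frac{-7 - 17}{-19} = 22 \left(- \frac{1}{2}\right) - - \frac{24}{19} = -11 + \frac{24}{19} = - \frac{185}{19} \approx -9.7368$)
$c \left(-633\right) + \left(3896 + \left(-7\right) \left(-16\right) \left(-21\right)\right) = \left(- \frac{185}{19}\right) \left(-633\right) + \left(3896 + \left(-7\right) \left(-16\right) \left(-21\right)\right) = \frac{117105}{19} + \left(3896 + 112 \left(-21\right)\right) = \frac{117105}{19} + \left(3896 - 2352\right) = \frac{117105}{19} + 1544 = \frac{146441}{19}$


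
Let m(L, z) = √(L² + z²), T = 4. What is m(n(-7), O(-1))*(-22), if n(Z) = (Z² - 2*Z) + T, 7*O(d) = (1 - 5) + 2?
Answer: -22*√219965/7 ≈ -1474.0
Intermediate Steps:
O(d) = -2/7 (O(d) = ((1 - 5) + 2)/7 = (-4 + 2)/7 = (⅐)*(-2) = -2/7)
n(Z) = 4 + Z² - 2*Z (n(Z) = (Z² - 2*Z) + 4 = 4 + Z² - 2*Z)
m(n(-7), O(-1))*(-22) = √((4 + (-7)² - 2*(-7))² + (-2/7)²)*(-22) = √((4 + 49 + 14)² + 4/49)*(-22) = √(67² + 4/49)*(-22) = √(4489 + 4/49)*(-22) = √(219965/49)*(-22) = (√219965/7)*(-22) = -22*√219965/7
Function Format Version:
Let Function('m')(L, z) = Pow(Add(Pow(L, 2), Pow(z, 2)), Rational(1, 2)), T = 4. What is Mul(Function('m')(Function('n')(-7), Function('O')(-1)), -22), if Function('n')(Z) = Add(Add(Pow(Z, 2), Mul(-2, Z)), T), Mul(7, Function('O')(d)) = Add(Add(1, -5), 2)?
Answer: Mul(Rational(-22, 7), Pow(219965, Rational(1, 2))) ≈ -1474.0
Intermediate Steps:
Function('O')(d) = Rational(-2, 7) (Function('O')(d) = Mul(Rational(1, 7), Add(Add(1, -5), 2)) = Mul(Rational(1, 7), Add(-4, 2)) = Mul(Rational(1, 7), -2) = Rational(-2, 7))
Function('n')(Z) = Add(4, Pow(Z, 2), Mul(-2, Z)) (Function('n')(Z) = Add(Add(Pow(Z, 2), Mul(-2, Z)), 4) = Add(4, Pow(Z, 2), Mul(-2, Z)))
Mul(Function('m')(Function('n')(-7), Function('O')(-1)), -22) = Mul(Pow(Add(Pow(Add(4, Pow(-7, 2), Mul(-2, -7)), 2), Pow(Rational(-2, 7), 2)), Rational(1, 2)), -22) = Mul(Pow(Add(Pow(Add(4, 49, 14), 2), Rational(4, 49)), Rational(1, 2)), -22) = Mul(Pow(Add(Pow(67, 2), Rational(4, 49)), Rational(1, 2)), -22) = Mul(Pow(Add(4489, Rational(4, 49)), Rational(1, 2)), -22) = Mul(Pow(Rational(219965, 49), Rational(1, 2)), -22) = Mul(Mul(Rational(1, 7), Pow(219965, Rational(1, 2))), -22) = Mul(Rational(-22, 7), Pow(219965, Rational(1, 2)))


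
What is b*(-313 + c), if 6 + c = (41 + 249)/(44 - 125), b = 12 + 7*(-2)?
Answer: 52258/81 ≈ 645.16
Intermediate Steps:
b = -2 (b = 12 - 14 = -2)
c = -776/81 (c = -6 + (41 + 249)/(44 - 125) = -6 + 290/(-81) = -6 + 290*(-1/81) = -6 - 290/81 = -776/81 ≈ -9.5802)
b*(-313 + c) = -2*(-313 - 776/81) = -2*(-26129/81) = 52258/81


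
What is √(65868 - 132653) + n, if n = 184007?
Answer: 184007 + 19*I*√185 ≈ 1.8401e+5 + 258.43*I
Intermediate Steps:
√(65868 - 132653) + n = √(65868 - 132653) + 184007 = √(-66785) + 184007 = 19*I*√185 + 184007 = 184007 + 19*I*√185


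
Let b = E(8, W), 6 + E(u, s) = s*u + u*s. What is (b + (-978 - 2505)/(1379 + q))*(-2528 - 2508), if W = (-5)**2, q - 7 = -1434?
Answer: -9398435/4 ≈ -2.3496e+6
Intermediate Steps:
q = -1427 (q = 7 - 1434 = -1427)
W = 25
E(u, s) = -6 + 2*s*u (E(u, s) = -6 + (s*u + u*s) = -6 + (s*u + s*u) = -6 + 2*s*u)
b = 394 (b = -6 + 2*25*8 = -6 + 400 = 394)
(b + (-978 - 2505)/(1379 + q))*(-2528 - 2508) = (394 + (-978 - 2505)/(1379 - 1427))*(-2528 - 2508) = (394 - 3483/(-48))*(-5036) = (394 - 3483*(-1/48))*(-5036) = (394 + 1161/16)*(-5036) = (7465/16)*(-5036) = -9398435/4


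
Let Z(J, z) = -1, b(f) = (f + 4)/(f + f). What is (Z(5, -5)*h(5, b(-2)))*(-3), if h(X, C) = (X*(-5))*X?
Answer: -375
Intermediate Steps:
b(f) = (4 + f)/(2*f) (b(f) = (4 + f)/((2*f)) = (4 + f)*(1/(2*f)) = (4 + f)/(2*f))
h(X, C) = -5*X**2 (h(X, C) = (-5*X)*X = -5*X**2)
(Z(5, -5)*h(5, b(-2)))*(-3) = -(-5)*5**2*(-3) = -(-5)*25*(-3) = -1*(-125)*(-3) = 125*(-3) = -375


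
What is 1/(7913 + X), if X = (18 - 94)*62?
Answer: 1/3201 ≈ 0.00031240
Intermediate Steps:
X = -4712 (X = -76*62 = -4712)
1/(7913 + X) = 1/(7913 - 4712) = 1/3201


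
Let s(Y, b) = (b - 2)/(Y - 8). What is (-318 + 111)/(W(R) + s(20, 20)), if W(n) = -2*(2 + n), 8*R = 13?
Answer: 36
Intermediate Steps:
R = 13/8 (R = (1/8)*13 = 13/8 ≈ 1.6250)
W(n) = -4 - 2*n
s(Y, b) = (-2 + b)/(-8 + Y)
(-318 + 111)/(W(R) + s(20, 20)) = (-318 + 111)/((-4 - 2*13/8) + (-2 + 20)/(-8 + 20)) = -207/((-4 - 13/4) + 18/12) = -207/(-29/4 + (1/12)*18) = -207/(-29/4 + 3/2) = -207/(-23/4) = -207*(-4/23) = 36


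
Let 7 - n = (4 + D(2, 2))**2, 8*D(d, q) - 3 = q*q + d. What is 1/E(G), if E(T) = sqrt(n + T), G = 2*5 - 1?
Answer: -8*I*sqrt(73)/219 ≈ -0.31211*I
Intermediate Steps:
D(d, q) = 3/8 + d/8 + q**2/8 (D(d, q) = 3/8 + (q*q + d)/8 = 3/8 + (q**2 + d)/8 = 3/8 + (d + q**2)/8 = 3/8 + (d/8 + q**2/8) = 3/8 + d/8 + q**2/8)
G = 9 (G = 10 - 1 = 9)
n = -1233/64 (n = 7 - (4 + (3/8 + (1/8)*2 + (1/8)*2**2))**2 = 7 - (4 + (3/8 + 1/4 + (1/8)*4))**2 = 7 - (4 + (3/8 + 1/4 + 1/2))**2 = 7 - (4 + 9/8)**2 = 7 - (41/8)**2 = 7 - 1*1681/64 = 7 - 1681/64 = -1233/64 ≈ -19.266)
E(T) = sqrt(-1233/64 + T)
1/E(G) = 1/(sqrt(-1233 + 64*9)/8) = 1/(sqrt(-1233 + 576)/8) = 1/(sqrt(-657)/8) = 1/((3*I*sqrt(73))/8) = 1/(3*I*sqrt(73)/8) = -8*I*sqrt(73)/219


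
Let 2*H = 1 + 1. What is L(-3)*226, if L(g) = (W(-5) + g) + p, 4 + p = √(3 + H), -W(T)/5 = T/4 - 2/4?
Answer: 1695/2 ≈ 847.50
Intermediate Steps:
W(T) = 5/2 - 5*T/4 (W(T) = -5*(T/4 - 2/4) = -5*(T*(¼) - 2*¼) = -5*(T/4 - ½) = -5*(-½ + T/4) = 5/2 - 5*T/4)
H = 1 (H = (1 + 1)/2 = (½)*2 = 1)
p = -2 (p = -4 + √(3 + 1) = -4 + √4 = -4 + 2 = -2)
L(g) = 27/4 + g (L(g) = ((5/2 - 5/4*(-5)) + g) - 2 = ((5/2 + 25/4) + g) - 2 = (35/4 + g) - 2 = 27/4 + g)
L(-3)*226 = (27/4 - 3)*226 = (15/4)*226 = 1695/2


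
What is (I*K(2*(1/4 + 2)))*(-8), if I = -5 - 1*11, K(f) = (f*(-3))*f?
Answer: -7776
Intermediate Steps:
K(f) = -3*f² (K(f) = (-3*f)*f = -3*f²)
I = -16 (I = -5 - 11 = -16)
(I*K(2*(1/4 + 2)))*(-8) = -(-48)*(2*(1/4 + 2))²*(-8) = -(-48)*(2*(¼ + 2))²*(-8) = -(-48)*(2*(9/4))²*(-8) = -(-48)*(9/2)²*(-8) = -(-48)*81/4*(-8) = -16*(-243/4)*(-8) = 972*(-8) = -7776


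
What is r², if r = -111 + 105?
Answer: 36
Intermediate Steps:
r = -6
r² = (-6)² = 36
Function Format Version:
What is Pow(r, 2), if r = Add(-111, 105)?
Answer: 36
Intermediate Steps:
r = -6
Pow(r, 2) = Pow(-6, 2) = 36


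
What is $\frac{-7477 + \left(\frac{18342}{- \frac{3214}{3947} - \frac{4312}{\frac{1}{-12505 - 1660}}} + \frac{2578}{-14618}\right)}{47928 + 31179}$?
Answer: $- \frac{104565272860379531}{1106279292666755173} \approx -0.09452$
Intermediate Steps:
$\frac{-7477 + \left(\frac{18342}{- \frac{3214}{3947} - \frac{4312}{\frac{1}{-12505 - 1660}}} + \frac{2578}{-14618}\right)}{47928 + 31179} = \frac{-7477 + \left(\frac{18342}{\left(-3214\right) \frac{1}{3947} - \frac{4312}{\frac{1}{-14165}}} + 2578 \left(- \frac{1}{14618}\right)\right)}{79107} = \left(-7477 - \left(\frac{1289}{7309} - \frac{18342}{- \frac{3214}{3947} - \frac{4312}{- \frac{1}{14165}}}\right)\right) \frac{1}{79107} = \left(-7477 - \left(\frac{1289}{7309} - \frac{18342}{- \frac{3214}{3947} - -61079480}\right)\right) \frac{1}{79107} = \left(-7477 - \left(\frac{1289}{7309} - \frac{18342}{- \frac{3214}{3947} + 61079480}\right)\right) \frac{1}{79107} = \left(-7477 - \left(\frac{1289}{7309} - \frac{18342}{\frac{241080704346}{3947}}\right)\right) \frac{1}{79107} = \left(-7477 + \left(18342 \cdot \frac{3947}{241080704346} - \frac{1289}{7309}\right)\right) \frac{1}{79107} = \left(-7477 + \left(\frac{12065979}{40180117391} - \frac{1289}{7309}\right)\right) \frac{1}{79107} = \left(-7477 - \frac{51703981076488}{293676478010819}\right) \frac{1}{79107} = \left(- \frac{2195870730067970151}{293676478010819}\right) \frac{1}{79107} = - \frac{104565272860379531}{1106279292666755173}$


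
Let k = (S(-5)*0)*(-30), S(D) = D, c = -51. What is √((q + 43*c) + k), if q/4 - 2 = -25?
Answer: I*√2285 ≈ 47.802*I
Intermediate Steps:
q = -92 (q = 8 + 4*(-25) = 8 - 100 = -92)
k = 0 (k = -5*0*(-30) = 0*(-30) = 0)
√((q + 43*c) + k) = √((-92 + 43*(-51)) + 0) = √((-92 - 2193) + 0) = √(-2285 + 0) = √(-2285) = I*√2285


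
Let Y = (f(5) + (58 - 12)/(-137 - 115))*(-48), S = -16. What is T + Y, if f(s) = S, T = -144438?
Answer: -3016886/21 ≈ -1.4366e+5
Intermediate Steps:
f(s) = -16
Y = 16312/21 (Y = (-16 + (58 - 12)/(-137 - 115))*(-48) = (-16 + 46/(-252))*(-48) = (-16 + 46*(-1/252))*(-48) = (-16 - 23/126)*(-48) = -2039/126*(-48) = 16312/21 ≈ 776.76)
T + Y = -144438 + 16312/21 = -3016886/21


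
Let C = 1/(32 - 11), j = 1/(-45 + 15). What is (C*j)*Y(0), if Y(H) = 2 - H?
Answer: -1/315 ≈ -0.0031746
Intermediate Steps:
j = -1/30 (j = 1/(-30) = -1/30 ≈ -0.033333)
C = 1/21 ≈ 0.047619
(C*j)*Y(0) = ((1/21)*(-1/30))*(2 - 1*0) = -(2 + 0)/630 = -1/630*2 = -1/315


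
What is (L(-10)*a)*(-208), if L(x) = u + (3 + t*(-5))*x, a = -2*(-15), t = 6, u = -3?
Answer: -1666080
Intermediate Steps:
a = 30
L(x) = -3 - 27*x (L(x) = -3 + (3 + 6*(-5))*x = -3 + (3 - 30)*x = -3 - 27*x)
(L(-10)*a)*(-208) = ((-3 - 27*(-10))*30)*(-208) = ((-3 + 270)*30)*(-208) = (267*30)*(-208) = 8010*(-208) = -1666080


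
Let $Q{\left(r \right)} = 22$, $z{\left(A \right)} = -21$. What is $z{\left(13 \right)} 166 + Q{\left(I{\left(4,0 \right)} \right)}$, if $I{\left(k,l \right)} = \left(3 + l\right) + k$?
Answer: $-3464$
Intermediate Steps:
$I{\left(k,l \right)} = 3 + k + l$
$z{\left(13 \right)} 166 + Q{\left(I{\left(4,0 \right)} \right)} = \left(-21\right) 166 + 22 = -3486 + 22 = -3464$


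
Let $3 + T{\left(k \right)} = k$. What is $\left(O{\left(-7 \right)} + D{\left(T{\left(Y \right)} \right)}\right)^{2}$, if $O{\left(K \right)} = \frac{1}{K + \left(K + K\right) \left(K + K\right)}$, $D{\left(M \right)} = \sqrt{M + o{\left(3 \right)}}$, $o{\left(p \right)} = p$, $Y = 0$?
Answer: $\frac{1}{35721} \approx 2.7995 \cdot 10^{-5}$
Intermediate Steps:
$T{\left(k \right)} = -3 + k$
$D{\left(M \right)} = \sqrt{3 + M}$ ($D{\left(M \right)} = \sqrt{M + 3} = \sqrt{3 + M}$)
$O{\left(K \right)} = \frac{1}{K + 4 K^{2}}$ ($O{\left(K \right)} = \frac{1}{K + 2 K 2 K} = \frac{1}{K + 4 K^{2}}$)
$\left(O{\left(-7 \right)} + D{\left(T{\left(Y \right)} \right)}\right)^{2} = \left(\frac{1}{\left(-7\right) \left(1 + 4 \left(-7\right)\right)} + \sqrt{3 + \left(-3 + 0\right)}\right)^{2} = \left(- \frac{1}{7 \left(1 - 28\right)} + \sqrt{3 - 3}\right)^{2} = \left(- \frac{1}{7 \left(-27\right)} + \sqrt{0}\right)^{2} = \left(\left(- \frac{1}{7}\right) \left(- \frac{1}{27}\right) + 0\right)^{2} = \left(\frac{1}{189} + 0\right)^{2} = \left(\frac{1}{189}\right)^{2} = \frac{1}{35721}$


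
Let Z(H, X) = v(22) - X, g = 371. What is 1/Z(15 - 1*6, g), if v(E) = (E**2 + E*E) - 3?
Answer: 1/594 ≈ 0.0016835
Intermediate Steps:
v(E) = -3 + 2*E**2 (v(E) = (E**2 + E**2) - 3 = 2*E**2 - 3 = -3 + 2*E**2)
Z(H, X) = 965 - X (Z(H, X) = (-3 + 2*22**2) - X = (-3 + 2*484) - X = (-3 + 968) - X = 965 - X)
1/Z(15 - 1*6, g) = 1/(965 - 1*371) = 1/(965 - 371) = 1/594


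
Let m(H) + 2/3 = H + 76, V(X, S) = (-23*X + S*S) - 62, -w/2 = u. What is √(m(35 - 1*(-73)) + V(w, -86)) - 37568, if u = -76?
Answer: -37568 + 4*√2262/3 ≈ -37505.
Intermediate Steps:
w = 152 (w = -2*(-76) = 152)
V(X, S) = -62 + S² - 23*X (V(X, S) = (-23*X + S²) - 62 = (S² - 23*X) - 62 = -62 + S² - 23*X)
m(H) = 226/3 + H (m(H) = -⅔ + (H + 76) = -⅔ + (76 + H) = 226/3 + H)
√(m(35 - 1*(-73)) + V(w, -86)) - 37568 = √((226/3 + (35 - 1*(-73))) + (-62 + (-86)² - 23*152)) - 37568 = √((226/3 + (35 + 73)) + (-62 + 7396 - 3496)) - 37568 = √((226/3 + 108) + 3838) - 37568 = √(550/3 + 3838) - 37568 = √(12064/3) - 37568 = 4*√2262/3 - 37568 = -37568 + 4*√2262/3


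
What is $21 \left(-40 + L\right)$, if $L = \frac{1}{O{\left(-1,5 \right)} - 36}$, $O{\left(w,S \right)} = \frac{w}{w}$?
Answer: $- \frac{4203}{5} \approx -840.6$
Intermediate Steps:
$O{\left(w,S \right)} = 1$
$L = - \frac{1}{35}$ ($L = \frac{1}{1 - 36} = \frac{1}{-35} = - \frac{1}{35} \approx -0.028571$)
$21 \left(-40 + L\right) = 21 \left(-40 - \frac{1}{35}\right) = 21 \left(- \frac{1401}{35}\right) = - \frac{4203}{5}$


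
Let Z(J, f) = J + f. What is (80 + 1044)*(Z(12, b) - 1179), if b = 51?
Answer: -1254384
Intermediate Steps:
(80 + 1044)*(Z(12, b) - 1179) = (80 + 1044)*((12 + 51) - 1179) = 1124*(63 - 1179) = 1124*(-1116) = -1254384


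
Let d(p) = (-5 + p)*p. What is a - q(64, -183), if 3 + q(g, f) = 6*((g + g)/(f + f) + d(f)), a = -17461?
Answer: -13656674/61 ≈ -2.2388e+5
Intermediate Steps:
d(p) = p*(-5 + p)
q(g, f) = -3 + 6*f*(-5 + f) + 6*g/f (q(g, f) = -3 + 6*((g + g)/(f + f) + f*(-5 + f)) = -3 + 6*((2*g)/((2*f)) + f*(-5 + f)) = -3 + 6*((2*g)*(1/(2*f)) + f*(-5 + f)) = -3 + 6*(g/f + f*(-5 + f)) = -3 + 6*(f*(-5 + f) + g/f) = -3 + (6*f*(-5 + f) + 6*g/f) = -3 + 6*f*(-5 + f) + 6*g/f)
a - q(64, -183) = -17461 - (-3 - 30*(-183) + 6*(-183)² + 6*64/(-183)) = -17461 - (-3 + 5490 + 6*33489 + 6*64*(-1/183)) = -17461 - (-3 + 5490 + 200934 - 128/61) = -17461 - 1*12591553/61 = -17461 - 12591553/61 = -13656674/61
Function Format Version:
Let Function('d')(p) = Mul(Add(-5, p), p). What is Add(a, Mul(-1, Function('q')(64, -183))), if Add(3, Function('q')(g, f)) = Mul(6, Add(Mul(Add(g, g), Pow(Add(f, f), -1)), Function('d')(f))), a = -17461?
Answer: Rational(-13656674, 61) ≈ -2.2388e+5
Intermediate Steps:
Function('d')(p) = Mul(p, Add(-5, p))
Function('q')(g, f) = Add(-3, Mul(6, f, Add(-5, f)), Mul(6, g, Pow(f, -1))) (Function('q')(g, f) = Add(-3, Mul(6, Add(Mul(Add(g, g), Pow(Add(f, f), -1)), Mul(f, Add(-5, f))))) = Add(-3, Mul(6, Add(Mul(Mul(2, g), Pow(Mul(2, f), -1)), Mul(f, Add(-5, f))))) = Add(-3, Mul(6, Add(Mul(Mul(2, g), Mul(Rational(1, 2), Pow(f, -1))), Mul(f, Add(-5, f))))) = Add(-3, Mul(6, Add(Mul(g, Pow(f, -1)), Mul(f, Add(-5, f))))) = Add(-3, Mul(6, Add(Mul(f, Add(-5, f)), Mul(g, Pow(f, -1))))) = Add(-3, Add(Mul(6, f, Add(-5, f)), Mul(6, g, Pow(f, -1)))) = Add(-3, Mul(6, f, Add(-5, f)), Mul(6, g, Pow(f, -1))))
Add(a, Mul(-1, Function('q')(64, -183))) = Add(-17461, Mul(-1, Add(-3, Mul(-30, -183), Mul(6, Pow(-183, 2)), Mul(6, 64, Pow(-183, -1))))) = Add(-17461, Mul(-1, Add(-3, 5490, Mul(6, 33489), Mul(6, 64, Rational(-1, 183))))) = Add(-17461, Mul(-1, Add(-3, 5490, 200934, Rational(-128, 61)))) = Add(-17461, Mul(-1, Rational(12591553, 61))) = Add(-17461, Rational(-12591553, 61)) = Rational(-13656674, 61)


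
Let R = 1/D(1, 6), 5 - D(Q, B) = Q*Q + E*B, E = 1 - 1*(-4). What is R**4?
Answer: 1/456976 ≈ 2.1883e-6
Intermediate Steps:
E = 5 (E = 1 + 4 = 5)
D(Q, B) = 5 - Q**2 - 5*B (D(Q, B) = 5 - (Q*Q + 5*B) = 5 - (Q**2 + 5*B) = 5 + (-Q**2 - 5*B) = 5 - Q**2 - 5*B)
R = -1/26 (R = 1/(5 - 1*1**2 - 5*6) = 1/(5 - 1*1 - 30) = 1/(5 - 1 - 30) = 1/(-26) = -1/26 ≈ -0.038462)
R**4 = (-1/26)**4 = 1/456976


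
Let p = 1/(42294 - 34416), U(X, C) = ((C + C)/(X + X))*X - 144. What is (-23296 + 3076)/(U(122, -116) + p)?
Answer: 159293160/2048279 ≈ 77.769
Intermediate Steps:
U(X, C) = -144 + C (U(X, C) = ((2*C)/((2*X)))*X - 144 = ((2*C)*(1/(2*X)))*X - 144 = (C/X)*X - 144 = C - 144 = -144 + C)
p = 1/7878 ≈ 0.00012694
(-23296 + 3076)/(U(122, -116) + p) = (-23296 + 3076)/((-144 - 116) + 1/7878) = -20220/(-260 + 1/7878) = -20220/(-2048279/7878) = -20220*(-7878/2048279) = 159293160/2048279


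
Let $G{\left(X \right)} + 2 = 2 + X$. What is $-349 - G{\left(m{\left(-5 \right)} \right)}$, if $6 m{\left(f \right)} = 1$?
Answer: $- \frac{2095}{6} \approx -349.17$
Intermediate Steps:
$m{\left(f \right)} = \frac{1}{6}$ ($m{\left(f \right)} = \frac{1}{6} \cdot 1 = \frac{1}{6}$)
$G{\left(X \right)} = X$ ($G{\left(X \right)} = -2 + \left(2 + X\right) = X$)
$-349 - G{\left(m{\left(-5 \right)} \right)} = -349 - \frac{1}{6} = - \frac{2095}{6}$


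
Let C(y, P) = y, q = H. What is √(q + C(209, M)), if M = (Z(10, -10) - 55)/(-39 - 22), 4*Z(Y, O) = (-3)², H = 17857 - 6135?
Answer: √11931 ≈ 109.23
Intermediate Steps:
H = 11722
Z(Y, O) = 9/4 (Z(Y, O) = (¼)*(-3)² = (¼)*9 = 9/4)
q = 11722
M = 211/244 (M = (9/4 - 55)/(-39 - 22) = -211/4/(-61) = -211/4*(-1/61) = 211/244 ≈ 0.86475)
√(q + C(209, M)) = √(11722 + 209) = √11931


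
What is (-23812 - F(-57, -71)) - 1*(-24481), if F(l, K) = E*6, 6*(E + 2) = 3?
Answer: 678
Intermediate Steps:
E = -3/2 (E = -2 + (⅙)*3 = -2 + ½ = -3/2 ≈ -1.5000)
F(l, K) = -9 (F(l, K) = -3/2*6 = -9)
(-23812 - F(-57, -71)) - 1*(-24481) = (-23812 - 1*(-9)) - 1*(-24481) = (-23812 + 9) + 24481 = -23803 + 24481 = 678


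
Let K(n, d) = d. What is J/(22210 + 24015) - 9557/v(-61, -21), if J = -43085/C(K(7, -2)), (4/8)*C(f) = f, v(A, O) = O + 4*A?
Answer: 71140273/1959940 ≈ 36.297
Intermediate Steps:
C(f) = 2*f
J = 43085/4 (J = -43085/(2*(-2)) = -43085/(-4) = -43085*(-1/4) = 43085/4 ≈ 10771.)
J/(22210 + 24015) - 9557/v(-61, -21) = 43085/(4*(22210 + 24015)) - 9557/(-21 + 4*(-61)) = (43085/4)/46225 - 9557/(-21 - 244) = (43085/4)*(1/46225) - 9557/(-265) = 8617/36980 - 9557*(-1/265) = 8617/36980 + 9557/265 = 71140273/1959940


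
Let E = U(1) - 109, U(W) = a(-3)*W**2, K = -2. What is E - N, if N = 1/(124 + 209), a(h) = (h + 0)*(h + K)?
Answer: -31303/333 ≈ -94.003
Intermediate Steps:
a(h) = h*(-2 + h) (a(h) = (h + 0)*(h - 2) = h*(-2 + h))
U(W) = 15*W**2 (U(W) = (-3*(-2 - 3))*W**2 = (-3*(-5))*W**2 = 15*W**2)
N = 1/333 ≈ 0.0030030
E = -94 (E = 15*1**2 - 109 = 15*1 - 109 = 15 - 109 = -94)
E - N = -94 - 1*1/333 = -94 - 1/333 = -31303/333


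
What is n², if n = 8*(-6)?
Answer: 2304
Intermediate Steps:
n = -48
n² = (-48)² = 2304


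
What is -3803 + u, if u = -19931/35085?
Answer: -133448186/35085 ≈ -3803.6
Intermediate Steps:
u = -19931/35085 (u = -19931*1/35085 = -19931/35085 ≈ -0.56808)
-3803 + u = -3803 - 19931/35085 = -133448186/35085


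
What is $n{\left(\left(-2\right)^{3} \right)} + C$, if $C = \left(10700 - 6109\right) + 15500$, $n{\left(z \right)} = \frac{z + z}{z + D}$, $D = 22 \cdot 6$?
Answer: $\frac{622817}{31} \approx 20091.0$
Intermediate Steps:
$D = 132$
$n{\left(z \right)} = \frac{2 z}{132 + z}$ ($n{\left(z \right)} = \frac{z + z}{z + 132} = \frac{2 z}{132 + z}$)
$C = 20091$ ($C = 4591 + 15500 = 20091$)
$n{\left(\left(-2\right)^{3} \right)} + C = \frac{2 \left(-2\right)^{3}}{132 + \left(-2\right)^{3}} + 20091 = 2 \left(-8\right) \frac{1}{132 - 8} + 20091 = 2 \left(-8\right) \frac{1}{124} + 20091 = - \frac{4}{31} + 20091 = \frac{622817}{31}$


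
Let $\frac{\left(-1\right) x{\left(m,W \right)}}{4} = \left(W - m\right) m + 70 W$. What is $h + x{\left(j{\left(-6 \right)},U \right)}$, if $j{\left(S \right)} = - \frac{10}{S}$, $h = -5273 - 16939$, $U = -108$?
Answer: $\frac{78832}{9} \approx 8759.1$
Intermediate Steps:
$h = -22212$
$x{\left(m,W \right)} = - 280 W - 4 m \left(W - m\right)$ ($x{\left(m,W \right)} = - 4 \left(\left(W - m\right) m + 70 W\right) = - 4 \left(m \left(W - m\right) + 70 W\right) = - 4 \left(70 W + m \left(W - m\right)\right) = - 280 W - 4 m \left(W - m\right)$)
$h + x{\left(j{\left(-6 \right)},U \right)} = -22212 - \left(-30240 - \frac{100}{9} - - \frac{4320}{-6}\right) = -22212 + \left(30240 + 4 \left(\left(-10\right) \left(- \frac{1}{6}\right)\right)^{2} - - 432 \left(\left(-10\right) \left(- \frac{1}{6}\right)\right)\right) = -22212 + \left(30240 + 4 \left(\frac{5}{3}\right)^{2} - \left(-432\right) \frac{5}{3}\right) = -22212 + \left(30240 + 4 \cdot \frac{25}{9} + 720\right) = -22212 + \left(30240 + \frac{100}{9} + 720\right) = -22212 + \frac{278740}{9} = \frac{78832}{9}$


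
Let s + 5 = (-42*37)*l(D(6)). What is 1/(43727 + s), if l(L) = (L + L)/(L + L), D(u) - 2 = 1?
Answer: 1/42168 ≈ 2.3715e-5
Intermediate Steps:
D(u) = 3 (D(u) = 2 + 1 = 3)
l(L) = 1 (l(L) = (2*L)/((2*L)) = (2*L)*(1/(2*L)) = 1)
s = -1559 (s = -5 - 42*37*1 = -5 - 1554*1 = -5 - 1554 = -1559)
1/(43727 + s) = 1/(43727 - 1559) = 1/42168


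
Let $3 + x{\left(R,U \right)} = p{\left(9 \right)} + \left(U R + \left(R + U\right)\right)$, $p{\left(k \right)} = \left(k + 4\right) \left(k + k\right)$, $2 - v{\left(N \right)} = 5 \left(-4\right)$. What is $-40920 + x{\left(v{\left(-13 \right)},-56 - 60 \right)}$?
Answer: $-43335$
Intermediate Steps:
$v{\left(N \right)} = 22$ ($v{\left(N \right)} = 2 - 5 \left(-4\right) = 2 - -20 = 2 + 20 = 22$)
$p{\left(k \right)} = 2 k \left(4 + k\right)$ ($p{\left(k \right)} = \left(4 + k\right) 2 k = 2 k \left(4 + k\right)$)
$x{\left(R,U \right)} = 231 + R + U + R U$ ($x{\left(R,U \right)} = -3 + \left(2 \cdot 9 \left(4 + 9\right) + \left(U R + \left(R + U\right)\right)\right) = -3 + \left(2 \cdot 9 \cdot 13 + \left(R U + \left(R + U\right)\right)\right) = -3 + \left(234 + \left(R + U + R U\right)\right) = -3 + \left(234 + R + U + R U\right) = 231 + R + U + R U$)
$-40920 + x{\left(v{\left(-13 \right)},-56 - 60 \right)} = -40920 + \left(231 + 22 - 116 + 22 \left(-56 - 60\right)\right) = -40920 + \left(231 + 22 - 116 + 22 \left(-116\right)\right) = -40920 + \left(231 + 22 - 116 - 2552\right) = -40920 - 2415 = -43335$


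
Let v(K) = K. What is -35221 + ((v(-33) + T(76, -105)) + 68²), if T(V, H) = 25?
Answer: -30605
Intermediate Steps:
-35221 + ((v(-33) + T(76, -105)) + 68²) = -35221 + ((-33 + 25) + 68²) = -35221 + (-8 + 4624) = -35221 + 4616 = -30605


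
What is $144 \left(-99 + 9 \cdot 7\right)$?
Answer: $-5184$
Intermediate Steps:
$144 \left(-99 + 9 \cdot 7\right) = 144 \left(-99 + 63\right) = 144 \left(-36\right) = -5184$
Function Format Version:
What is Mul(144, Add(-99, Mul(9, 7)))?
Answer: -5184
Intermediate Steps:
Mul(144, Add(-99, Mul(9, 7))) = Mul(144, Add(-99, 63)) = Mul(144, -36) = -5184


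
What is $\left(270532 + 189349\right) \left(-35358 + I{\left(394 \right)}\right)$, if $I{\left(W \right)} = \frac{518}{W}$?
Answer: $- \frac{3203193953227}{197} \approx -1.626 \cdot 10^{10}$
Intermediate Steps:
$\left(270532 + 189349\right) \left(-35358 + I{\left(394 \right)}\right) = \left(270532 + 189349\right) \left(-35358 + \frac{518}{394}\right) = 459881 \left(-35358 + 518 \cdot \frac{1}{394}\right) = 459881 \left(-35358 + \frac{259}{197}\right) = 459881 \left(- \frac{6965267}{197}\right) = - \frac{3203193953227}{197}$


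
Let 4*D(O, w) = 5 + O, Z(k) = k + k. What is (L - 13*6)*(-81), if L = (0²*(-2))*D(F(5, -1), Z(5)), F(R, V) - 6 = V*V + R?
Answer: 6318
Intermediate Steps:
F(R, V) = 6 + R + V² (F(R, V) = 6 + (V*V + R) = 6 + (V² + R) = 6 + (R + V²) = 6 + R + V²)
Z(k) = 2*k
D(O, w) = 5/4 + O/4 (D(O, w) = (5 + O)/4 = 5/4 + O/4)
L = 0 (L = (0²*(-2))*(5/4 + (6 + 5 + (-1)²)/4) = (0*(-2))*(5/4 + (6 + 5 + 1)/4) = 0*(5/4 + (¼)*12) = 0*(5/4 + 3) = 0*(17/4) = 0)
(L - 13*6)*(-81) = (0 - 13*6)*(-81) = (0 - 78)*(-81) = -78*(-81) = 6318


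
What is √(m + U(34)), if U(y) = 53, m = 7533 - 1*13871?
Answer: I*√6285 ≈ 79.278*I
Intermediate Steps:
m = -6338 (m = 7533 - 13871 = -6338)
√(m + U(34)) = √(-6338 + 53) = √(-6285) = I*√6285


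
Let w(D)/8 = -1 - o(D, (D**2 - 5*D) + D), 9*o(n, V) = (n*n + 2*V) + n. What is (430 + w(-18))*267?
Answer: -147918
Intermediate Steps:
o(n, V) = n/9 + n**2/9 + 2*V/9 (o(n, V) = ((n*n + 2*V) + n)/9 = ((n**2 + 2*V) + n)/9 = (n + n**2 + 2*V)/9 = n/9 + n**2/9 + 2*V/9)
w(D) = -8 - 8*D**2/3 + 56*D/9 (w(D) = 8*(-1 - (D/9 + D**2/9 + 2*((D**2 - 5*D) + D)/9)) = 8*(-1 - (D/9 + D**2/9 + 2*(D**2 - 4*D)/9)) = 8*(-1 - (D/9 + D**2/9 + (-8*D/9 + 2*D**2/9))) = 8*(-1 - (-7*D/9 + D**2/3)) = 8*(-1 + (-D**2/3 + 7*D/9)) = 8*(-1 - D**2/3 + 7*D/9) = -8 - 8*D**2/3 + 56*D/9)
(430 + w(-18))*267 = (430 + (-8 - 8/3*(-18)**2 + (56/9)*(-18)))*267 = (430 + (-8 - 8/3*324 - 112))*267 = (430 + (-8 - 864 - 112))*267 = (430 - 984)*267 = -554*267 = -147918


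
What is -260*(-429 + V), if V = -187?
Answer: 160160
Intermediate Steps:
-260*(-429 + V) = -260*(-429 - 187) = -260*(-616) = 160160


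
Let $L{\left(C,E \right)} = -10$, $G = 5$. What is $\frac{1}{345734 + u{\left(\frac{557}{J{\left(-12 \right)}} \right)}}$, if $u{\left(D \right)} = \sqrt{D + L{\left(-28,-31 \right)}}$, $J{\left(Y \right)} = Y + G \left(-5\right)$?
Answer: $\frac{12792158}{4422683954899} - \frac{3 i \sqrt{3811}}{4422683954899} \approx 2.8924 \cdot 10^{-6} - 4.1875 \cdot 10^{-11} i$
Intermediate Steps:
$J{\left(Y \right)} = -25 + Y$ ($J{\left(Y \right)} = Y + 5 \left(-5\right) = Y - 25 = -25 + Y$)
$u{\left(D \right)} = \sqrt{-10 + D}$ ($u{\left(D \right)} = \sqrt{D - 10} = \sqrt{-10 + D}$)
$\frac{1}{345734 + u{\left(\frac{557}{J{\left(-12 \right)}} \right)}} = \frac{1}{345734 + \sqrt{-10 + \frac{557}{-25 - 12}}} = \frac{1}{345734 + \sqrt{-10 + \frac{557}{-37}}} = \frac{1}{345734 + \sqrt{-10 + 557 \left(- \frac{1}{37}\right)}} = \frac{1}{345734 + \sqrt{-10 - \frac{557}{37}}} = \frac{1}{345734 + \sqrt{- \frac{927}{37}}} = \frac{1}{345734 + \frac{3 i \sqrt{3811}}{37}}$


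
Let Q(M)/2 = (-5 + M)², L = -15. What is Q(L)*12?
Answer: 9600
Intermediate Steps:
Q(M) = 2*(-5 + M)²
Q(L)*12 = (2*(-5 - 15)²)*12 = (2*(-20)²)*12 = (2*400)*12 = 800*12 = 9600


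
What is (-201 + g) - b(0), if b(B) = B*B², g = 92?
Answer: -109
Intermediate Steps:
b(B) = B³
(-201 + g) - b(0) = (-201 + 92) - 1*0³ = -109 - 1*0 = -109 + 0 = -109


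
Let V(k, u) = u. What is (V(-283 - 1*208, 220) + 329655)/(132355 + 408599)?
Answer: 329875/540954 ≈ 0.60980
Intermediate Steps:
(V(-283 - 1*208, 220) + 329655)/(132355 + 408599) = (220 + 329655)/(132355 + 408599) = 329875/540954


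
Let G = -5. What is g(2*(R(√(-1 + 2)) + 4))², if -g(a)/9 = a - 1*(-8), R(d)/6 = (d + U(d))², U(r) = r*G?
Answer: 3504384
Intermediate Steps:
U(r) = -5*r (U(r) = r*(-5) = -5*r)
R(d) = 96*d² (R(d) = 6*(d - 5*d)² = 6*(-4*d)² = 6*(16*d²) = 96*d²)
g(a) = -72 - 9*a (g(a) = -9*(a - 1*(-8)) = -9*(a + 8) = -9*(8 + a) = -72 - 9*a)
g(2*(R(√(-1 + 2)) + 4))² = (-72 - 18*(96*(√(-1 + 2))² + 4))² = (-72 - 18*(96*(√1)² + 4))² = (-72 - 18*(96*1² + 4))² = (-72 - 18*(96*1 + 4))² = (-72 - 18*(96 + 4))² = (-72 - 18*100)² = (-72 - 9*200)² = (-72 - 1800)² = (-1872)² = 3504384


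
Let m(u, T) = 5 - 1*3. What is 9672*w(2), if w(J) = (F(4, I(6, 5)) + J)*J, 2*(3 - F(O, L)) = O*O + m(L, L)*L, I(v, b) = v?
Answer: -174096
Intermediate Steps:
m(u, T) = 2 (m(u, T) = 5 - 3 = 2)
F(O, L) = 3 - L - O²/2 (F(O, L) = 3 - (O*O + 2*L)/2 = 3 - (O² + 2*L)/2 = 3 + (-L - O²/2) = 3 - L - O²/2)
w(J) = J*(-11 + J) (w(J) = ((3 - 1*6 - ½*4²) + J)*J = ((3 - 6 - ½*16) + J)*J = ((3 - 6 - 8) + J)*J = (-11 + J)*J = J*(-11 + J))
9672*w(2) = 9672*(2*(-11 + 2)) = 9672*(2*(-9)) = 9672*(-18) = -174096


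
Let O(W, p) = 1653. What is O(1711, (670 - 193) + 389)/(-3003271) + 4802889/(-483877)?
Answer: -14425177098600/1453213761667 ≈ -9.9264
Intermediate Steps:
O(1711, (670 - 193) + 389)/(-3003271) + 4802889/(-483877) = 1653/(-3003271) + 4802889/(-483877) = 1653*(-1/3003271) + 4802889*(-1/483877) = -1653/3003271 - 4802889/483877 = -14425177098600/1453213761667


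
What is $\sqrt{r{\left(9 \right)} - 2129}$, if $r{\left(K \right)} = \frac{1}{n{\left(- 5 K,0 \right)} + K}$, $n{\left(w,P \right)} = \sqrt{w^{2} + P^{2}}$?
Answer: $\frac{i \sqrt{689790}}{18} \approx 46.141 i$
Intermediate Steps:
$n{\left(w,P \right)} = \sqrt{P^{2} + w^{2}}$
$r{\left(K \right)} = \frac{1}{K + 5 \sqrt{K^{2}}}$ ($r{\left(K \right)} = \frac{1}{\sqrt{0^{2} + \left(- 5 K\right)^{2}} + K} = \frac{1}{\sqrt{0 + 25 K^{2}} + K} = \frac{1}{\sqrt{25 K^{2}} + K} = \frac{1}{5 \sqrt{K^{2}} + K} = \frac{1}{K + 5 \sqrt{K^{2}}}$)
$\sqrt{r{\left(9 \right)} - 2129} = \sqrt{\frac{1}{9 + 5 \sqrt{9^{2}}} - 2129} = \sqrt{\frac{1}{9 + 5 \sqrt{81}} - 2129} = \sqrt{\frac{1}{9 + 5 \cdot 9} - 2129} = \sqrt{\frac{1}{9 + 45} - 2129} = \sqrt{\frac{1}{54} - 2129} = \sqrt{- \frac{114965}{54}} = \frac{i \sqrt{689790}}{18}$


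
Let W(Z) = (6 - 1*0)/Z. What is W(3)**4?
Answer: 16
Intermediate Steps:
W(Z) = 6/Z (W(Z) = (6 + 0)/Z = 6/Z)
W(3)**4 = (6/3)**4 = (6*(1/3))**4 = 2**4 = 16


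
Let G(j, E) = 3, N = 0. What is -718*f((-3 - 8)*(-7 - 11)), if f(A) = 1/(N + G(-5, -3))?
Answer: -718/3 ≈ -239.33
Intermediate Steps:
f(A) = ⅓ (f(A) = 1/(0 + 3) = 1/3 = ⅓)
-718*f((-3 - 8)*(-7 - 11)) = -718*⅓ = -718/3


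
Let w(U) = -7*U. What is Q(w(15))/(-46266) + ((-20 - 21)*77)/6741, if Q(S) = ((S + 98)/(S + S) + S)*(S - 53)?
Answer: -61395107/74256930 ≈ -0.82679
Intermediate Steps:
Q(S) = (-53 + S)*(S + (98 + S)/(2*S)) (Q(S) = ((98 + S)/((2*S)) + S)*(-53 + S) = ((98 + S)*(1/(2*S)) + S)*(-53 + S) = ((98 + S)/(2*S) + S)*(-53 + S) = (S + (98 + S)/(2*S))*(-53 + S) = (-53 + S)*(S + (98 + S)/(2*S)))
Q(w(15))/(-46266) + ((-20 - 21)*77)/6741 = (45/2 + (-7*15)² - 2597/((-7*15)) - (-735)*15/2)/(-46266) + ((-20 - 21)*77)/6741 = (45/2 + (-105)² - 2597/(-105) - 105/2*(-105))*(-1/46266) - 41*77*(1/6741) = (45/2 + 11025 - 2597*(-1/105) + 11025/2)*(-1/46266) - 3157*1/6741 = (45/2 + 11025 + 371/15 + 11025/2)*(-1/46266) - 451/963 = (248771/15)*(-1/46266) - 451/963 = -248771/693990 - 451/963 = -61395107/74256930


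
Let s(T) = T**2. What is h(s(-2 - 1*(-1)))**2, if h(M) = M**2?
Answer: 1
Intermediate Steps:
h(s(-2 - 1*(-1)))**2 = (((-2 - 1*(-1))**2)**2)**2 = (((-2 + 1)**2)**2)**2 = (((-1)**2)**2)**2 = (1**2)**2 = 1**2 = 1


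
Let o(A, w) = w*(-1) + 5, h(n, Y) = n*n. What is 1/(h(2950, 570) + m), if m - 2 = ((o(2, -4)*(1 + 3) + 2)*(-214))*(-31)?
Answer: 1/8954594 ≈ 1.1167e-7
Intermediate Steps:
h(n, Y) = n**2
o(A, w) = 5 - w (o(A, w) = -w + 5 = 5 - w)
m = 252094 (m = 2 + (((5 - 1*(-4))*(1 + 3) + 2)*(-214))*(-31) = 2 + (((5 + 4)*4 + 2)*(-214))*(-31) = 2 + ((9*4 + 2)*(-214))*(-31) = 2 + ((36 + 2)*(-214))*(-31) = 2 + (38*(-214))*(-31) = 2 - 8132*(-31) = 2 + 252092 = 252094)
1/(h(2950, 570) + m) = 1/(2950**2 + 252094) = 1/(8702500 + 252094) = 1/8954594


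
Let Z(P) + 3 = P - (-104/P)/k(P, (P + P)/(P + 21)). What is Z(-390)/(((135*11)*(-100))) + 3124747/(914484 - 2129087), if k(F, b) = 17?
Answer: -118204630724443/45993979102500 ≈ -2.5700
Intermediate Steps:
Z(P) = -3 + P + 104/(17*P) (Z(P) = -3 + (P - (-104/P)/17) = -3 + (P - (-104)/(17*P)) = -3 + (P + 104/(17*P)) = -3 + P + 104/(17*P))
Z(-390)/(((135*11)*(-100))) + 3124747/(914484 - 2129087) = (-3 - 390 + (104/17)/(-390))/(((135*11)*(-100))) + 3124747/(914484 - 2129087) = (-3 - 390 + (104/17)*(-1/390))/((1485*(-100))) + 3124747/(-1214603) = (-3 - 390 - 4/255)/(-148500) + 3124747*(-1/1214603) = -100219/255*(-1/148500) - 3124747/1214603 = 100219/37867500 - 3124747/1214603 = -118204630724443/45993979102500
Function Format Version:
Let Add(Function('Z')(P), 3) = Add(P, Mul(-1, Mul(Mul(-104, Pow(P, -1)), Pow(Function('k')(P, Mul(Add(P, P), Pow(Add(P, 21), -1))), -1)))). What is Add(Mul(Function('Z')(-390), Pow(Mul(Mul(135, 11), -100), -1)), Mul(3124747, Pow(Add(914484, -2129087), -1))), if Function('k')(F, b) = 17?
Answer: Rational(-118204630724443, 45993979102500) ≈ -2.5700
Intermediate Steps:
Function('Z')(P) = Add(-3, P, Mul(Rational(104, 17), Pow(P, -1))) (Function('Z')(P) = Add(-3, Add(P, Mul(-1, Mul(Mul(-104, Pow(P, -1)), Pow(17, -1))))) = Add(-3, Add(P, Mul(-1, Mul(Mul(-104, Pow(P, -1)), Rational(1, 17))))) = Add(-3, Add(P, Mul(-1, Mul(Rational(-104, 17), Pow(P, -1))))) = Add(-3, Add(P, Mul(Rational(104, 17), Pow(P, -1)))) = Add(-3, P, Mul(Rational(104, 17), Pow(P, -1))))
Add(Mul(Function('Z')(-390), Pow(Mul(Mul(135, 11), -100), -1)), Mul(3124747, Pow(Add(914484, -2129087), -1))) = Add(Mul(Add(-3, -390, Mul(Rational(104, 17), Pow(-390, -1))), Pow(Mul(Mul(135, 11), -100), -1)), Mul(3124747, Pow(Add(914484, -2129087), -1))) = Add(Mul(Add(-3, -390, Mul(Rational(104, 17), Rational(-1, 390))), Pow(Mul(1485, -100), -1)), Mul(3124747, Pow(-1214603, -1))) = Add(Mul(Add(-3, -390, Rational(-4, 255)), Pow(-148500, -1)), Mul(3124747, Rational(-1, 1214603))) = Add(Mul(Rational(-100219, 255), Rational(-1, 148500)), Rational(-3124747, 1214603)) = Add(Rational(100219, 37867500), Rational(-3124747, 1214603)) = Rational(-118204630724443, 45993979102500)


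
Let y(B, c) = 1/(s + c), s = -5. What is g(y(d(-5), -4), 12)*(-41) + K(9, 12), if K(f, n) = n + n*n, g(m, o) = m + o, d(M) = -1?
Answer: -2983/9 ≈ -331.44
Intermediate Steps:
y(B, c) = 1/(-5 + c)
K(f, n) = n + n**2
g(y(d(-5), -4), 12)*(-41) + K(9, 12) = (1/(-5 - 4) + 12)*(-41) + 12*(1 + 12) = (1/(-9) + 12)*(-41) + 12*13 = (-1/9 + 12)*(-41) + 156 = (107/9)*(-41) + 156 = -4387/9 + 156 = -2983/9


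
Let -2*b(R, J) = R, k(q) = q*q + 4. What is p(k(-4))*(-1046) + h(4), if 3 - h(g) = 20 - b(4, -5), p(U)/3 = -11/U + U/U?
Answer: -14311/10 ≈ -1431.1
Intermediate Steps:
k(q) = 4 + q**2 (k(q) = q**2 + 4 = 4 + q**2)
p(U) = 3 - 33/U (p(U) = 3*(-11/U + U/U) = 3*(-11/U + 1) = 3*(1 - 11/U) = 3 - 33/U)
b(R, J) = -R/2
h(g) = -19 (h(g) = 3 - (20 - (-1)*4/2) = 3 - (20 - 1*(-2)) = 3 - (20 + 2) = 3 - 1*22 = 3 - 22 = -19)
p(k(-4))*(-1046) + h(4) = (3 - 33/(4 + (-4)**2))*(-1046) - 19 = (3 - 33/(4 + 16))*(-1046) - 19 = (3 - 33/20)*(-1046) - 19 = (27/20)*(-1046) - 19 = -14121/10 - 19 = -14311/10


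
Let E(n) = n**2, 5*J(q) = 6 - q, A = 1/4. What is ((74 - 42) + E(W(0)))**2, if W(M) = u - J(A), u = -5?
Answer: 780029041/160000 ≈ 4875.2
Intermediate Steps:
A = 1/4 ≈ 0.25000
J(q) = 6/5 - q/5 (J(q) = (6 - q)/5 = 6/5 - q/5)
W(M) = -123/20 (W(M) = -5 - (6/5 - 1/5*1/4) = -5 - (6/5 - 1/20) = -5 - 1*23/20 = -5 - 23/20 = -123/20)
((74 - 42) + E(W(0)))**2 = ((74 - 42) + (-123/20)**2)**2 = (32 + 15129/400)**2 = (27929/400)**2 = 780029041/160000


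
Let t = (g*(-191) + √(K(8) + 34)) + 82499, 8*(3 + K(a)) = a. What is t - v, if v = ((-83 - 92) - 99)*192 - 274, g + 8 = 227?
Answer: 93552 + 4*√2 ≈ 93558.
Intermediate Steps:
g = 219 (g = -8 + 227 = 219)
K(a) = -3 + a/8
v = -52882 (v = (-175 - 99)*192 - 274 = -274*192 - 274 = -52608 - 274 = -52882)
t = 40670 + 4*√2 (t = (219*(-191) + √((-3 + (⅛)*8) + 34)) + 82499 = (-41829 + √((-3 + 1) + 34)) + 82499 = (-41829 + √(-2 + 34)) + 82499 = (-41829 + √32) + 82499 = (-41829 + 4*√2) + 82499 = 40670 + 4*√2 ≈ 40676.)
t - v = (40670 + 4*√2) - 1*(-52882) = (40670 + 4*√2) + 52882 = 93552 + 4*√2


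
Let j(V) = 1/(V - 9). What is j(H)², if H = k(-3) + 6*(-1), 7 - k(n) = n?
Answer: 1/25 ≈ 0.040000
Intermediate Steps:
k(n) = 7 - n
H = 4 (H = (7 - 1*(-3)) + 6*(-1) = (7 + 3) - 6 = 10 - 6 = 4)
j(V) = 1/(-9 + V)
j(H)² = (1/(-9 + 4))² = (1/(-5))² = (-⅕)² = 1/25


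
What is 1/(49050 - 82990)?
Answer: -1/33940 ≈ -2.9464e-5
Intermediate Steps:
1/(49050 - 82990) = 1/(-33940) = -1/33940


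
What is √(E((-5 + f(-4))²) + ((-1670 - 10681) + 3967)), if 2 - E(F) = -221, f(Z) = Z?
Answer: I*√8161 ≈ 90.338*I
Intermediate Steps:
E(F) = 223 (E(F) = 2 - 1*(-221) = 2 + 221 = 223)
√(E((-5 + f(-4))²) + ((-1670 - 10681) + 3967)) = √(223 + ((-1670 - 10681) + 3967)) = √(223 + (-12351 + 3967)) = √(223 - 8384) = √(-8161) = I*√8161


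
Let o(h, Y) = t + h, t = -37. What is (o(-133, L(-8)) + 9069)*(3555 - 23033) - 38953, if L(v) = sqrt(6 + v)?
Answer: -173373675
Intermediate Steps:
o(h, Y) = -37 + h
(o(-133, L(-8)) + 9069)*(3555 - 23033) - 38953 = ((-37 - 133) + 9069)*(3555 - 23033) - 38953 = (-170 + 9069)*(-19478) - 38953 = 8899*(-19478) - 38953 = -173334722 - 38953 = -173373675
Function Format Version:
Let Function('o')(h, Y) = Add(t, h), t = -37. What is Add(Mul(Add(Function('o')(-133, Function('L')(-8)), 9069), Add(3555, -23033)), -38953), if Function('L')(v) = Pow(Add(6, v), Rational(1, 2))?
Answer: -173373675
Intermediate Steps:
Function('o')(h, Y) = Add(-37, h)
Add(Mul(Add(Function('o')(-133, Function('L')(-8)), 9069), Add(3555, -23033)), -38953) = Add(Mul(Add(Add(-37, -133), 9069), Add(3555, -23033)), -38953) = Add(Mul(Add(-170, 9069), -19478), -38953) = Add(Mul(8899, -19478), -38953) = Add(-173334722, -38953) = -173373675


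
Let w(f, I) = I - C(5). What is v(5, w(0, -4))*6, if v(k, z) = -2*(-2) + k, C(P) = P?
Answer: 54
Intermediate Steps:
w(f, I) = -5 + I (w(f, I) = I - 1*5 = I - 5 = -5 + I)
v(k, z) = 4 + k
v(5, w(0, -4))*6 = (4 + 5)*6 = 9*6 = 54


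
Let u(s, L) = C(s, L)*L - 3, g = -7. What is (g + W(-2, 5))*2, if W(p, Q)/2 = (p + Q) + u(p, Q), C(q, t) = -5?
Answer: -114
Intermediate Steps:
u(s, L) = -3 - 5*L (u(s, L) = -5*L - 3 = -3 - 5*L)
W(p, Q) = -6 - 8*Q + 2*p (W(p, Q) = 2*((p + Q) + (-3 - 5*Q)) = 2*((Q + p) + (-3 - 5*Q)) = 2*(-3 + p - 4*Q) = -6 - 8*Q + 2*p)
(g + W(-2, 5))*2 = (-7 + (-6 - 8*5 + 2*(-2)))*2 = (-7 + (-6 - 40 - 4))*2 = (-7 - 50)*2 = -57*2 = -114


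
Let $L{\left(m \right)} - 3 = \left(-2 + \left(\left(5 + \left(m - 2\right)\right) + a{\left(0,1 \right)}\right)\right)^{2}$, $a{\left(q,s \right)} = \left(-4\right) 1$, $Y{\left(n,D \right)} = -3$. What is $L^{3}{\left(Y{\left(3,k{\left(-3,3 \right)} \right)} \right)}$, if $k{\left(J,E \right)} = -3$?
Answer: $59319$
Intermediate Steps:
$a{\left(q,s \right)} = -4$
$L{\left(m \right)} = 3 + \left(-3 + m\right)^{2}$ ($L{\left(m \right)} = 3 + \left(-2 + \left(\left(5 + \left(m - 2\right)\right) - 4\right)\right)^{2} = 3 + \left(-2 + \left(\left(5 + \left(-2 + m\right)\right) - 4\right)\right)^{2} = 3 + \left(-2 + \left(\left(3 + m\right) - 4\right)\right)^{2} = 3 + \left(-2 + \left(-1 + m\right)\right)^{2} = 3 + \left(-3 + m\right)^{2}$)
$L^{3}{\left(Y{\left(3,k{\left(-3,3 \right)} \right)} \right)} = \left(3 + \left(-3 - 3\right)^{2}\right)^{3} = \left(3 + \left(-6\right)^{2}\right)^{3} = \left(3 + 36\right)^{3} = 39^{3} = 59319$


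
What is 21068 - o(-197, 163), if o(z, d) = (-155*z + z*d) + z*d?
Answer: 54755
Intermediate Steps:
o(z, d) = -155*z + 2*d*z (o(z, d) = (-155*z + d*z) + d*z = -155*z + 2*d*z)
21068 - o(-197, 163) = 21068 - (-197)*(-155 + 2*163) = 21068 - (-197)*(-155 + 326) = 21068 - (-197)*171 = 21068 - 1*(-33687) = 21068 + 33687 = 54755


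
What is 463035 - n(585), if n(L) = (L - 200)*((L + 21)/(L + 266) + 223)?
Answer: 320746870/851 ≈ 3.7691e+5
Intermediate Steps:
n(L) = (-200 + L)*(223 + (21 + L)/(266 + L)) (n(L) = (-200 + L)*((21 + L)/(266 + L) + 223) = (-200 + L)*(223 + (21 + L)/(266 + L)))
463035 - n(585) = 463035 - 7*(-1695400 + 32*585² + 2077*585)/(266 + 585) = 463035 - 7*(-1695400 + 32*342225 + 1215045)/851 = 463035 - 7*(-1695400 + 10951200 + 1215045)/851 = 463035 - 7*10470845/851 = 463035 - 1*73295915/851 = 463035 - 73295915/851 = 320746870/851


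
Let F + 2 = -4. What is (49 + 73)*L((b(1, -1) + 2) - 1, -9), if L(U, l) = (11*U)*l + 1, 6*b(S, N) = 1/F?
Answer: -23241/2 ≈ -11621.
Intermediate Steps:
F = -6 (F = -2 - 4 = -6)
b(S, N) = -1/36 (b(S, N) = (⅙)/(-6) = (⅙)*(-⅙) = -1/36)
L(U, l) = 1 + 11*U*l (L(U, l) = 11*U*l + 1 = 1 + 11*U*l)
(49 + 73)*L((b(1, -1) + 2) - 1, -9) = (49 + 73)*(1 + 11*((-1/36 + 2) - 1)*(-9)) = 122*(1 + 11*(71/36 - 1)*(-9)) = 122*(1 + 11*(35/36)*(-9)) = 122*(1 - 385/4) = 122*(-381/4) = -23241/2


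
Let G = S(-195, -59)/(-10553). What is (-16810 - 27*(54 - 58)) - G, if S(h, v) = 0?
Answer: -16702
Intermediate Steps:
G = 0 (G = 0/(-10553) = 0*(-1/10553) = 0)
(-16810 - 27*(54 - 58)) - G = (-16810 - 27*(54 - 58)) - 1*0 = (-16810 - 27*(-4)) + 0 = (-16810 - 1*(-108)) + 0 = (-16810 + 108) + 0 = -16702 + 0 = -16702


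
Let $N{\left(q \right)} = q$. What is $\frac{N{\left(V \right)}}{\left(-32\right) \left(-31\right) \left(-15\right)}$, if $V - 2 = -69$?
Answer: $\frac{67}{14880} \approx 0.0045027$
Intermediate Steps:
$V = -67$ ($V = 2 - 69 = -67$)
$\frac{N{\left(V \right)}}{\left(-32\right) \left(-31\right) \left(-15\right)} = - \frac{67}{\left(-32\right) \left(-31\right) \left(-15\right)} = - \frac{67}{992 \left(-15\right)} = - \frac{67}{-14880} = \left(-67\right) \left(- \frac{1}{14880}\right) = \frac{67}{14880}$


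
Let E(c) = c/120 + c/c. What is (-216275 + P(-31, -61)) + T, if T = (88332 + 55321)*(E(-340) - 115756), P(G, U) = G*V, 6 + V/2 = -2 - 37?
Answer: -99775041101/6 ≈ -1.6629e+10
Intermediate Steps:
V = -90 (V = -12 + 2*(-2 - 37) = -12 + 2*(-39) = -12 - 78 = -90)
P(G, U) = -90*G (P(G, U) = G*(-90) = -90*G)
E(c) = 1 + c/120 (E(c) = c*(1/120) + 1 = c/120 + 1 = 1 + c/120)
T = -99773760191/6 (T = (88332 + 55321)*((1 + (1/120)*(-340)) - 115756) = 143653*((1 - 17/6) - 115756) = 143653*(-11/6 - 115756) = 143653*(-694547/6) = -99773760191/6 ≈ -1.6629e+10)
(-216275 + P(-31, -61)) + T = (-216275 - 90*(-31)) - 99773760191/6 = (-216275 + 2790) - 99773760191/6 = -213485 - 99773760191/6 = -99775041101/6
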